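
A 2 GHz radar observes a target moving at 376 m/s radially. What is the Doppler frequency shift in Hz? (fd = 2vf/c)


fd = 2 * 376 * 2000000000.0 / 3e8 = 5013.3 Hz

5013.3 Hz


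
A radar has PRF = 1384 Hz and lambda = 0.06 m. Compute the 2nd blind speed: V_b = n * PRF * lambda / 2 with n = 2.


V_blind = 2 * 1384 * 0.06 / 2 = 83.0 m/s

83.0 m/s


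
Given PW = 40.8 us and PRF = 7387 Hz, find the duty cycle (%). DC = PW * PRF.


DC = 40.8e-6 * 7387 * 100 = 30.14%

30.14%


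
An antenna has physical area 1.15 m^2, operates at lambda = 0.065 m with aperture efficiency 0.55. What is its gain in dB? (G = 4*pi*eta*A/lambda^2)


G_linear = 4*pi*0.55*1.15/0.065^2 = 1881.24
G_dB = 10*log10(1881.24) = 32.7 dB

32.7 dB


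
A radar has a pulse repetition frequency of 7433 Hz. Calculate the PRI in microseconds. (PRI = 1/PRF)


PRI = 1/7433 = 0.0001345352 s = 134.5 us

134.5 us


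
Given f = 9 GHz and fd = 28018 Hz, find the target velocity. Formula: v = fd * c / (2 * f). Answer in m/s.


v = 28018 * 3e8 / (2 * 9000000000.0) = 467.0 m/s

467.0 m/s


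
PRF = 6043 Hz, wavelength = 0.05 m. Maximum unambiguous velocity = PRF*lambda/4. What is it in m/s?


V_ua = 6043 * 0.05 / 4 = 75.5 m/s

75.5 m/s


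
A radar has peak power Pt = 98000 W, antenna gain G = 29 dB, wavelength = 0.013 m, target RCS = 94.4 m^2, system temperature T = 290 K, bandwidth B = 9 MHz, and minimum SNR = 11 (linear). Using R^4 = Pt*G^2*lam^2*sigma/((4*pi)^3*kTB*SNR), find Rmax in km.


G_lin = 10^(29/10) = 794.328235
R^4 = 98000 * 794.328235^2 * 0.013^2 * 94.4 / ((4*pi)^3 * 1.38e-23 * 290 * 9000000.0 * 11)
R^4 = 1.25471e18 m^4
R_max = (1.25471e18)^(1/4) = 33468.5 m = 33.5 km

33.5 km


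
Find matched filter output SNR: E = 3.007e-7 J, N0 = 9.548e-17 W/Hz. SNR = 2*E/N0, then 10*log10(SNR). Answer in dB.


SNR_lin = 2 * 3.007e-7 / 9.548e-17 = 6.299e9
SNR_dB = 10*log10(6.299e9) = 98.0 dB

98.0 dB


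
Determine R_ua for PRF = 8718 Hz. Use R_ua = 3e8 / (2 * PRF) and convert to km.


R_ua = 3e8 / (2 * 8718) = 17205.8 m = 17.2 km

17.2 km


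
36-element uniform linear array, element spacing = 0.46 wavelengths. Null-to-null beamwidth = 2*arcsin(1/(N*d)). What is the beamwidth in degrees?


1/(N*d) = 1/(36*0.46) = 0.060386
BW = 2*arcsin(0.060386) = 6.9 degrees

6.9 degrees


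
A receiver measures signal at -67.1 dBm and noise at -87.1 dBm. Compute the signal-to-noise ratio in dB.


SNR = -67.1 - (-87.1) = 20.0 dB

20.0 dB


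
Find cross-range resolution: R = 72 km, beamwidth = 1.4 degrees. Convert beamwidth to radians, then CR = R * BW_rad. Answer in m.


BW_rad = 0.02443461
CR = 72000 * 0.02443461 = 1759.3 m

1759.3 m


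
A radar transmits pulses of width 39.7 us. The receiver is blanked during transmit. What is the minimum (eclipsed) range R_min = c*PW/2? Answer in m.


R_min = 3e8 * 39.7e-6 / 2 = 5955.0 m

5955.0 m


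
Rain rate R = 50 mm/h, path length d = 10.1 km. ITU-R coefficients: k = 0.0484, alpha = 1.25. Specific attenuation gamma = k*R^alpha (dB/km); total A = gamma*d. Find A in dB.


gamma = 0.0484 * 50^1.25 = 6.435138 dB/km
A = 6.435138 * 10.1 = 64.99 dB

64.99 dB


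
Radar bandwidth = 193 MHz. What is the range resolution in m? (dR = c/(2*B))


dR = 3e8 / (2 * 193000000.0) = 0.78 m

0.78 m


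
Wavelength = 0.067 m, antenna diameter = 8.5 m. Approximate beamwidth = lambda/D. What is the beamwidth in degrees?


BW_rad = 0.067 / 8.5 = 0.007882
BW_deg = 0.45 degrees

0.45 degrees


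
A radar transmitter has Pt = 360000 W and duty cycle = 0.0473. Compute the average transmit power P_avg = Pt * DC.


P_avg = 360000 * 0.0473 = 17028.0 W

17028.0 W


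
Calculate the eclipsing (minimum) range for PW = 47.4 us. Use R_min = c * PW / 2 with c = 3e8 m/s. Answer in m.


R_min = 3e8 * 47.4e-6 / 2 = 7110.0 m

7110.0 m


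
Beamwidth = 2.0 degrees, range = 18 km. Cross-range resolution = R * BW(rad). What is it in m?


BW_rad = 0.034906585
CR = 18000 * 0.034906585 = 628.3 m

628.3 m


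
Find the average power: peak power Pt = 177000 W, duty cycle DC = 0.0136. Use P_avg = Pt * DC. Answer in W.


P_avg = 177000 * 0.0136 = 2407.2 W

2407.2 W


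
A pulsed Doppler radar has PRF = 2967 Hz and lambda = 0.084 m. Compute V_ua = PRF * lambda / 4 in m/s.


V_ua = 2967 * 0.084 / 4 = 62.3 m/s

62.3 m/s


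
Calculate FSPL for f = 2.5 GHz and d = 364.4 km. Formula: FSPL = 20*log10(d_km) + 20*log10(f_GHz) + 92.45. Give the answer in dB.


20*log10(364.4) = 51.23
20*log10(2.5) = 7.96
FSPL = 151.6 dB

151.6 dB


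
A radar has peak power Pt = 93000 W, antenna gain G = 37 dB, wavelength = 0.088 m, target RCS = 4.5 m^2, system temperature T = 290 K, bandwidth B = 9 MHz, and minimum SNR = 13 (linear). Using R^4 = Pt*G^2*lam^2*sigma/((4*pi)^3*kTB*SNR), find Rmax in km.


G_lin = 10^(37/10) = 5011.872336
R^4 = 93000 * 5011.872336^2 * 0.088^2 * 4.5 / ((4*pi)^3 * 1.38e-23 * 290 * 9000000.0 * 13)
R^4 = 8.76129e19 m^4
R_max = (8.76129e19)^(1/4) = 96748.0 m = 96.7 km

96.7 km


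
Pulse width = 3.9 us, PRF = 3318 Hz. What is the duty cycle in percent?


DC = 3.9e-6 * 3318 * 100 = 1.29%

1.29%


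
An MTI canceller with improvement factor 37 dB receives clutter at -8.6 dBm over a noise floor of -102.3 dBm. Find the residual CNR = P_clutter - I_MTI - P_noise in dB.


CNR = -8.6 - 37 - (-102.3) = 56.7 dB

56.7 dB


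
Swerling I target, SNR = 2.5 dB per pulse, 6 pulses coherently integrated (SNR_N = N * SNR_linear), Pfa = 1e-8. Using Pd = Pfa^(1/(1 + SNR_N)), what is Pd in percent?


SNR_lin = 10^(2.5/10) = 1.77828
SNR_N = 6 * 1.77828 = 10.66968
1/(1 + SNR_N) = 1/11.66968 = 0.0856922
Pd = (1e-8)^0.0856922 = 0.20628
Pd = 20.6%

20.6%


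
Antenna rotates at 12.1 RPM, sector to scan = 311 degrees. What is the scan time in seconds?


t = 311 / (12.1 * 360) * 60 = 4.28 s

4.28 s


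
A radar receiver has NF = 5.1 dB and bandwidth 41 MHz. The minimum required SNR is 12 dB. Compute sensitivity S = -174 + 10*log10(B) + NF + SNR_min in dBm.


10*log10(41000000.0) = 76.13
S = -174 + 76.13 + 5.1 + 12 = -80.8 dBm

-80.8 dBm


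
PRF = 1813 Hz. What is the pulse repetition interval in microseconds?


PRI = 1/1813 = 0.000551572 s = 551.6 us

551.6 us


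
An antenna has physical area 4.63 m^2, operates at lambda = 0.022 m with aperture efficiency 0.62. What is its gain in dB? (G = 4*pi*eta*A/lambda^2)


G_linear = 4*pi*0.62*4.63/0.022^2 = 74531.04
G_dB = 10*log10(74531.04) = 48.7 dB

48.7 dB


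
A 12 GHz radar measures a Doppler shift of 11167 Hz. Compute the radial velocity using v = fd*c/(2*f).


v = 11167 * 3e8 / (2 * 12000000000.0) = 139.6 m/s

139.6 m/s


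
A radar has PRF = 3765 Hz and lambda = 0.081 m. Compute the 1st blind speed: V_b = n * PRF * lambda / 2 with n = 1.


V_blind = 1 * 3765 * 0.081 / 2 = 152.5 m/s

152.5 m/s


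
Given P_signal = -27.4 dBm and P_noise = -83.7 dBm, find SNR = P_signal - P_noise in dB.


SNR = -27.4 - (-83.7) = 56.3 dB

56.3 dB


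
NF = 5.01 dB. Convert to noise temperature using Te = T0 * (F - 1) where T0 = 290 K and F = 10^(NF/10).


NF_lin = 10^(5.01/10) = 3.169567
Te = 290 * (3.169567 - 1) = 629.2 K

629.2 K


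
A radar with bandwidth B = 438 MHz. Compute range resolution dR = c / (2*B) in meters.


dR = 3e8 / (2 * 438000000.0) = 0.34 m

0.34 m


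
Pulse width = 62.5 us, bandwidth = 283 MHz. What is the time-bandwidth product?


TBP = 62.5 * 283 = 17687.5

17687.5


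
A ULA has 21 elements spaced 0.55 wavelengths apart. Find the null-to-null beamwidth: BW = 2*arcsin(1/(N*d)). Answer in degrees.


1/(N*d) = 1/(21*0.55) = 0.08658
BW = 2*arcsin(0.08658) = 9.9 degrees

9.9 degrees


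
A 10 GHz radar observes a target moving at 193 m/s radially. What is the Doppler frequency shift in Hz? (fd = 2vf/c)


fd = 2 * 193 * 10000000000.0 / 3e8 = 12866.7 Hz

12866.7 Hz


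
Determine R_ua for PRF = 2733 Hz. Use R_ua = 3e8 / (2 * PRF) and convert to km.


R_ua = 3e8 / (2 * 2733) = 54884.7 m = 54.9 km

54.9 km


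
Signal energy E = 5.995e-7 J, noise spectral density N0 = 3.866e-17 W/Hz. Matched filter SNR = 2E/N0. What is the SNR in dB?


SNR_lin = 2 * 5.995e-7 / 3.866e-17 = 3.101e10
SNR_dB = 10*log10(3.101e10) = 104.9 dB

104.9 dB


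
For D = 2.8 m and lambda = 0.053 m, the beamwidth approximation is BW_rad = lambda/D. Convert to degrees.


BW_rad = 0.053 / 2.8 = 0.018929
BW_deg = 1.08 degrees

1.08 degrees


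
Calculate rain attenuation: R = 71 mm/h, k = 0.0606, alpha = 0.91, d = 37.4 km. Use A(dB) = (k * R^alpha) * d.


gamma = 0.0606 * 71^0.91 = 2.931688 dB/km
A = 2.931688 * 37.4 = 109.65 dB

109.65 dB


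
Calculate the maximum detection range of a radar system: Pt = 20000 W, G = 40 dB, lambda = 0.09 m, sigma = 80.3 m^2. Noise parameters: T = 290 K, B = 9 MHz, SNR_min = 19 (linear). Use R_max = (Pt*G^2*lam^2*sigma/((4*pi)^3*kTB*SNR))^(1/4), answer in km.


G_lin = 10^(40/10) = 10000.0
R^4 = 20000 * 10000.0^2 * 0.09^2 * 80.3 / ((4*pi)^3 * 1.38e-23 * 290 * 9000000.0 * 19)
R^4 = 9.57917e20 m^4
R_max = (9.57917e20)^(1/4) = 175926.8 m = 175.9 km

175.9 km


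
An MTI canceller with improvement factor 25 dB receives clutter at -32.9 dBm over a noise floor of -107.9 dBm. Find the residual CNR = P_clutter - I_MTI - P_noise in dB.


CNR = -32.9 - 25 - (-107.9) = 50.0 dB

50.0 dB


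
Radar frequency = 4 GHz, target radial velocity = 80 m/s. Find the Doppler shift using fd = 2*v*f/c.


fd = 2 * 80 * 4000000000.0 / 3e8 = 2133.3 Hz

2133.3 Hz


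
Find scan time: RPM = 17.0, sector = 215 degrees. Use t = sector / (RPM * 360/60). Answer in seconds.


t = 215 / (17.0 * 360) * 60 = 2.11 s

2.11 s


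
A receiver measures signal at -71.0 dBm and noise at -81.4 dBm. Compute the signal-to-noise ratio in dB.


SNR = -71.0 - (-81.4) = 10.4 dB

10.4 dB


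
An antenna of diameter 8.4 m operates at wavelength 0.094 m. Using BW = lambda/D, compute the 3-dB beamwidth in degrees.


BW_rad = 0.094 / 8.4 = 0.01119
BW_deg = 0.64 degrees

0.64 degrees


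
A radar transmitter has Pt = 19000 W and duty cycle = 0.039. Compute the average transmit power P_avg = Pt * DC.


P_avg = 19000 * 0.039 = 741.0 W

741.0 W


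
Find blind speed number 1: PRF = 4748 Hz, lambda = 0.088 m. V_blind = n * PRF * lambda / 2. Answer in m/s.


V_blind = 1 * 4748 * 0.088 / 2 = 208.9 m/s

208.9 m/s


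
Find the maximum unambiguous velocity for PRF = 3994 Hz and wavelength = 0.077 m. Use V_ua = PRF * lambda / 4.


V_ua = 3994 * 0.077 / 4 = 76.9 m/s

76.9 m/s


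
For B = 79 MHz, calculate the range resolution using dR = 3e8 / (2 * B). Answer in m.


dR = 3e8 / (2 * 79000000.0) = 1.9 m

1.9 m


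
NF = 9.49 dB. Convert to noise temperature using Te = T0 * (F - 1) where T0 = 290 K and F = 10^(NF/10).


NF_lin = 10^(9.49/10) = 8.892011
Te = 290 * (8.892011 - 1) = 2288.7 K

2288.7 K


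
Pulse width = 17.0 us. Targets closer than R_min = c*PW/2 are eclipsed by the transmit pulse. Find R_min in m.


R_min = 3e8 * 17.0e-6 / 2 = 2550.0 m

2550.0 m


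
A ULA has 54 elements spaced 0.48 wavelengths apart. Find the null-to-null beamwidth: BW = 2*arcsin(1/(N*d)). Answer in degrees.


1/(N*d) = 1/(54*0.48) = 0.03858
BW = 2*arcsin(0.03858) = 4.4 degrees

4.4 degrees


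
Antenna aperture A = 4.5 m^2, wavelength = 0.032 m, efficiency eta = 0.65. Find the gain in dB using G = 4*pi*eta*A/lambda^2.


G_linear = 4*pi*0.65*4.5/0.032^2 = 35895.15
G_dB = 10*log10(35895.15) = 45.6 dB

45.6 dB


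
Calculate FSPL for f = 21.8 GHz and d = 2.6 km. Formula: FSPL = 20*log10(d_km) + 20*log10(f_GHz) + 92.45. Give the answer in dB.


20*log10(2.6) = 8.3
20*log10(21.8) = 26.77
FSPL = 127.5 dB

127.5 dB


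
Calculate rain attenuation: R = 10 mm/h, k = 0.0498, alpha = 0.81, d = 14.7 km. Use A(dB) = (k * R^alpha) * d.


gamma = 0.0498 * 10^0.81 = 0.321536 dB/km
A = 0.321536 * 14.7 = 4.73 dB

4.73 dB


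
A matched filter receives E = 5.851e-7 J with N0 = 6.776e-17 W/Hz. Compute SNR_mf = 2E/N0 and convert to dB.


SNR_lin = 2 * 5.851e-7 / 6.776e-17 = 1.727e10
SNR_dB = 10*log10(1.727e10) = 102.4 dB

102.4 dB


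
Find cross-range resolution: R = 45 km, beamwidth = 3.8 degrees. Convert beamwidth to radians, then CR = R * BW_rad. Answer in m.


BW_rad = 0.066322512
CR = 45000 * 0.066322512 = 2984.5 m

2984.5 m


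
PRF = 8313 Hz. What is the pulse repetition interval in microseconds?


PRI = 1/8313 = 0.0001202935 s = 120.3 us

120.3 us


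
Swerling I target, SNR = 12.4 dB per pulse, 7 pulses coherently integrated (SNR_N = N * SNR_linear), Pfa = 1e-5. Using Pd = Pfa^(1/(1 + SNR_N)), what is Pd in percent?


SNR_lin = 10^(12.4/10) = 17.37801
SNR_N = 7 * 17.37801 = 121.64607
1/(1 + SNR_N) = 1/122.64607 = 0.0081535
Pd = (1e-5)^0.0081535 = 0.9104
Pd = 91.0%

91.0%


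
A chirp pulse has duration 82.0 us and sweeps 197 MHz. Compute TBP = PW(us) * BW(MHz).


TBP = 82.0 * 197 = 16154.0

16154.0


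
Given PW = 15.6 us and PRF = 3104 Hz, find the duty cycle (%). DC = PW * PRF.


DC = 15.6e-6 * 3104 * 100 = 4.84%

4.84%


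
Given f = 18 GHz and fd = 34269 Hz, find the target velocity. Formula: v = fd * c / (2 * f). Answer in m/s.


v = 34269 * 3e8 / (2 * 18000000000.0) = 285.6 m/s

285.6 m/s


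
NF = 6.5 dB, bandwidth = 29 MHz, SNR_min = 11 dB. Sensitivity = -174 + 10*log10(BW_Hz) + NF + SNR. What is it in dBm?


10*log10(29000000.0) = 74.62
S = -174 + 74.62 + 6.5 + 11 = -81.9 dBm

-81.9 dBm


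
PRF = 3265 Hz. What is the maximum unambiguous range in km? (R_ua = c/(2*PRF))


R_ua = 3e8 / (2 * 3265) = 45941.8 m = 45.9 km

45.9 km


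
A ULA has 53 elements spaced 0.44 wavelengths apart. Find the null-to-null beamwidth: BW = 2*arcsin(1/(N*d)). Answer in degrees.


1/(N*d) = 1/(53*0.44) = 0.042882
BW = 2*arcsin(0.042882) = 4.9 degrees

4.9 degrees


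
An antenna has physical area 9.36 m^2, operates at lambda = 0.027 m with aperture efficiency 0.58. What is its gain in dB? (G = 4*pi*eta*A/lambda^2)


G_linear = 4*pi*0.58*9.36/0.027^2 = 93580.68
G_dB = 10*log10(93580.68) = 49.7 dB

49.7 dB


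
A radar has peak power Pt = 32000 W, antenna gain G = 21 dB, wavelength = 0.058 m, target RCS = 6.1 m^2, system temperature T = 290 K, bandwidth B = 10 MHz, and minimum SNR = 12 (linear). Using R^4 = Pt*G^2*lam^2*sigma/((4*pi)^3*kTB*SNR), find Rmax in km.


G_lin = 10^(21/10) = 125.892541
R^4 = 32000 * 125.892541^2 * 0.058^2 * 6.1 / ((4*pi)^3 * 1.38e-23 * 290 * 10000000.0 * 12)
R^4 = 1.09206e16 m^4
R_max = (1.09206e16)^(1/4) = 10222.6 m = 10.2 km

10.2 km


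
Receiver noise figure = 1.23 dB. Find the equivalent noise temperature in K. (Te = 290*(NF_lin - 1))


NF_lin = 10^(1.23/10) = 1.327394
Te = 290 * (1.327394 - 1) = 94.9 K

94.9 K


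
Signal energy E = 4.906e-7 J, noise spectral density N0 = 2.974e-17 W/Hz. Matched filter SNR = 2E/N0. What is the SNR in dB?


SNR_lin = 2 * 4.906e-7 / 2.974e-17 = 3.299e10
SNR_dB = 10*log10(3.299e10) = 105.2 dB

105.2 dB


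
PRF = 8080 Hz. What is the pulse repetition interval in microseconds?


PRI = 1/8080 = 0.0001237624 s = 123.8 us

123.8 us


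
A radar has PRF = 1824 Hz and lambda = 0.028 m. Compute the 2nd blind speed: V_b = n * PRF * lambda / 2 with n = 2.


V_blind = 2 * 1824 * 0.028 / 2 = 51.1 m/s

51.1 m/s


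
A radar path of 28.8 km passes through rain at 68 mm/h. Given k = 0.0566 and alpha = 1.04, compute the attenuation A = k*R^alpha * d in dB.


gamma = 0.0566 * 68^1.04 = 4.55644 dB/km
A = 4.55644 * 28.8 = 131.23 dB

131.23 dB


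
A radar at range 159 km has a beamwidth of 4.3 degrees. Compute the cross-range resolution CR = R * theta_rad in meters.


BW_rad = 0.075049158
CR = 159000 * 0.075049158 = 11932.8 m

11932.8 m


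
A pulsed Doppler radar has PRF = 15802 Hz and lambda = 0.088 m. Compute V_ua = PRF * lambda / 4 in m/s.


V_ua = 15802 * 0.088 / 4 = 347.6 m/s

347.6 m/s


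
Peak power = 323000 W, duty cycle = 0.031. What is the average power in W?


P_avg = 323000 * 0.031 = 10013.0 W

10013.0 W


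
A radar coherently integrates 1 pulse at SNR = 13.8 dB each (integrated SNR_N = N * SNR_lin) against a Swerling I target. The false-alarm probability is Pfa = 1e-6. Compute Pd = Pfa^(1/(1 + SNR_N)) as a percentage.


SNR_lin = 10^(13.8/10) = 23.98833
SNR_N = 1 * 23.98833 = 23.98833
1/(1 + SNR_N) = 1/24.98833 = 0.0400187
Pd = (1e-6)^0.0400187 = 0.57529
Pd = 57.5%

57.5%


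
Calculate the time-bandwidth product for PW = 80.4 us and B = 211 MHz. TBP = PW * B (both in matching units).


TBP = 80.4 * 211 = 16964.4

16964.4


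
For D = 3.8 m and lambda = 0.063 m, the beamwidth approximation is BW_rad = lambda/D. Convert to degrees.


BW_rad = 0.063 / 3.8 = 0.016579
BW_deg = 0.95 degrees

0.95 degrees


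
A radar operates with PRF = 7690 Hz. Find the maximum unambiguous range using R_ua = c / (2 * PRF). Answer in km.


R_ua = 3e8 / (2 * 7690) = 19505.9 m = 19.5 km

19.5 km


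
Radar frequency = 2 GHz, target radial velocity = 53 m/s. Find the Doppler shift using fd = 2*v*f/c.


fd = 2 * 53 * 2000000000.0 / 3e8 = 706.7 Hz

706.7 Hz


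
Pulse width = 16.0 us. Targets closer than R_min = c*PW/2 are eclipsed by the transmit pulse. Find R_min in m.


R_min = 3e8 * 16.0e-6 / 2 = 2400.0 m

2400.0 m


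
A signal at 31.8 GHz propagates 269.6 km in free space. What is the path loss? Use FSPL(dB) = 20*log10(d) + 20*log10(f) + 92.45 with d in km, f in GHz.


20*log10(269.6) = 48.61
20*log10(31.8) = 30.05
FSPL = 171.1 dB

171.1 dB


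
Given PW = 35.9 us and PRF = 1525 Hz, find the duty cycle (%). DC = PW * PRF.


DC = 35.9e-6 * 1525 * 100 = 5.47%

5.47%


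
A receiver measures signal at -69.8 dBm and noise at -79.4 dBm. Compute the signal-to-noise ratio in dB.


SNR = -69.8 - (-79.4) = 9.6 dB

9.6 dB


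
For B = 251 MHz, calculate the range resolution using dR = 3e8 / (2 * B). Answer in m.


dR = 3e8 / (2 * 251000000.0) = 0.6 m

0.6 m


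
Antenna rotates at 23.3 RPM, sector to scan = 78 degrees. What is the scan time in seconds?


t = 78 / (23.3 * 360) * 60 = 0.56 s

0.56 s


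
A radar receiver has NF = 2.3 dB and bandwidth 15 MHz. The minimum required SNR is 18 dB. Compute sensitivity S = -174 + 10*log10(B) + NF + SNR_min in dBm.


10*log10(15000000.0) = 71.76
S = -174 + 71.76 + 2.3 + 18 = -81.9 dBm

-81.9 dBm


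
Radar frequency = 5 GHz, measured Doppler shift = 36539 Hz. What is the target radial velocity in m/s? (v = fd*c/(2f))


v = 36539 * 3e8 / (2 * 5000000000.0) = 1096.2 m/s

1096.2 m/s


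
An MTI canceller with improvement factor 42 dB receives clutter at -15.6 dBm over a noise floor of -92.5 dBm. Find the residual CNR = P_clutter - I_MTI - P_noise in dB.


CNR = -15.6 - 42 - (-92.5) = 34.9 dB

34.9 dB


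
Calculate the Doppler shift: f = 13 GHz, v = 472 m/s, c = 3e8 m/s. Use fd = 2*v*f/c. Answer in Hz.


fd = 2 * 472 * 13000000000.0 / 3e8 = 40906.7 Hz

40906.7 Hz


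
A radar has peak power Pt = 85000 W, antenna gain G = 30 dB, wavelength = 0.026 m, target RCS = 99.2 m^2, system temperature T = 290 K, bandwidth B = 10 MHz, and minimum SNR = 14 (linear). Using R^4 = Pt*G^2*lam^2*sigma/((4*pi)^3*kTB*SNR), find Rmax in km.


G_lin = 10^(30/10) = 1000.0
R^4 = 85000 * 1000.0^2 * 0.026^2 * 99.2 / ((4*pi)^3 * 1.38e-23 * 290 * 10000000.0 * 14)
R^4 = 5.12676e18 m^4
R_max = (5.12676e18)^(1/4) = 47584.0 m = 47.6 km

47.6 km


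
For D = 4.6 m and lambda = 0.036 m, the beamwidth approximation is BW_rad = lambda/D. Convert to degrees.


BW_rad = 0.036 / 4.6 = 0.007826
BW_deg = 0.45 degrees

0.45 degrees


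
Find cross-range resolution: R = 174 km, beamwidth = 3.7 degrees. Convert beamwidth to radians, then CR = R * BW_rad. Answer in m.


BW_rad = 0.064577182
CR = 174000 * 0.064577182 = 11236.4 m

11236.4 m


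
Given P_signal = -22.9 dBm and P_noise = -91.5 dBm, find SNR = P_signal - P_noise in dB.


SNR = -22.9 - (-91.5) = 68.6 dB

68.6 dB


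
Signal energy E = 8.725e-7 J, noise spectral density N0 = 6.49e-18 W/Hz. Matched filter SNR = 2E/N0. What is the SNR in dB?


SNR_lin = 2 * 8.725e-7 / 6.49e-18 = 2.689e11
SNR_dB = 10*log10(2.689e11) = 114.3 dB

114.3 dB


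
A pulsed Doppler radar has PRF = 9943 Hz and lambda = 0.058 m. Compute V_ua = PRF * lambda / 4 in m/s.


V_ua = 9943 * 0.058 / 4 = 144.2 m/s

144.2 m/s


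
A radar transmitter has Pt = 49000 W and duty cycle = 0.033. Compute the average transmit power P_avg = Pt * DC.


P_avg = 49000 * 0.033 = 1617.0 W

1617.0 W


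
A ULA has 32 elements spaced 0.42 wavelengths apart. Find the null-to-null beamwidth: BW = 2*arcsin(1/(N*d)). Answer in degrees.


1/(N*d) = 1/(32*0.42) = 0.074405
BW = 2*arcsin(0.074405) = 8.5 degrees

8.5 degrees


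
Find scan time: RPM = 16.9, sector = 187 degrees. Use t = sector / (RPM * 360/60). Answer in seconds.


t = 187 / (16.9 * 360) * 60 = 1.84 s

1.84 s


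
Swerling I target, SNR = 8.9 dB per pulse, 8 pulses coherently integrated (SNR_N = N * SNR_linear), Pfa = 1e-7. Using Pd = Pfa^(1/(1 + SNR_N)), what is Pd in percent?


SNR_lin = 10^(8.9/10) = 7.76247
SNR_N = 8 * 7.76247 = 62.09976
1/(1 + SNR_N) = 1/63.09976 = 0.0158479
Pd = (1e-7)^0.0158479 = 0.77458
Pd = 77.5%

77.5%


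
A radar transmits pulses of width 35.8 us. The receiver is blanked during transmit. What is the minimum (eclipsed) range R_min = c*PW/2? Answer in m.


R_min = 3e8 * 35.8e-6 / 2 = 5370.0 m

5370.0 m


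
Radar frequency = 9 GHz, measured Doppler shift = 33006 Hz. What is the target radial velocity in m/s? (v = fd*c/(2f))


v = 33006 * 3e8 / (2 * 9000000000.0) = 550.1 m/s

550.1 m/s


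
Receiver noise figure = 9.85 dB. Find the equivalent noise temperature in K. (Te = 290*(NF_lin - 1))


NF_lin = 10^(9.85/10) = 9.660509
Te = 290 * (9.660509 - 1) = 2511.5 K

2511.5 K


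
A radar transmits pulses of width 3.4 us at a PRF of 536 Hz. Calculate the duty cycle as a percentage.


DC = 3.4e-6 * 536 * 100 = 0.18%

0.18%


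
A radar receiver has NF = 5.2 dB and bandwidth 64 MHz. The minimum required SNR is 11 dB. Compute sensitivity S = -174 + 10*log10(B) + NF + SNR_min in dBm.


10*log10(64000000.0) = 78.06
S = -174 + 78.06 + 5.2 + 11 = -79.7 dBm

-79.7 dBm


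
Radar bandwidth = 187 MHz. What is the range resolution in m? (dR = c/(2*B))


dR = 3e8 / (2 * 187000000.0) = 0.8 m

0.8 m


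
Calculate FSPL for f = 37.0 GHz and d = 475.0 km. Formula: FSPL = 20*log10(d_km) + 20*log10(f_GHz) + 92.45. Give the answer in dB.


20*log10(475.0) = 53.53
20*log10(37.0) = 31.36
FSPL = 177.3 dB

177.3 dB


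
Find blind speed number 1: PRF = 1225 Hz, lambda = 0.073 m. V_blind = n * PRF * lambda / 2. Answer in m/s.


V_blind = 1 * 1225 * 0.073 / 2 = 44.7 m/s

44.7 m/s


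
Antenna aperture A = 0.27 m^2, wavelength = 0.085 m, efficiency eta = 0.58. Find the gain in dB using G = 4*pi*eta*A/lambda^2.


G_linear = 4*pi*0.58*0.27/0.085^2 = 272.37
G_dB = 10*log10(272.37) = 24.4 dB

24.4 dB


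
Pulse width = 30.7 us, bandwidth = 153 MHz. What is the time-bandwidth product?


TBP = 30.7 * 153 = 4697.1

4697.1


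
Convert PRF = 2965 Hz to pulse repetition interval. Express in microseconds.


PRI = 1/2965 = 0.0003372681 s = 337.3 us

337.3 us


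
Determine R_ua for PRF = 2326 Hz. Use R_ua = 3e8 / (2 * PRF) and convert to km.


R_ua = 3e8 / (2 * 2326) = 64488.4 m = 64.5 km

64.5 km


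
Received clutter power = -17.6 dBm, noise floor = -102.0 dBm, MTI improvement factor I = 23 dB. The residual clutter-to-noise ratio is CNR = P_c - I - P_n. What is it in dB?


CNR = -17.6 - 23 - (-102.0) = 61.4 dB

61.4 dB


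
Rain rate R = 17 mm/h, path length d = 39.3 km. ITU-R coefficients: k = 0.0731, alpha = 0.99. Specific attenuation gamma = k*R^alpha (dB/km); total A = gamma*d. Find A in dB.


gamma = 0.0731 * 17^0.99 = 1.207986 dB/km
A = 1.207986 * 39.3 = 47.47 dB

47.47 dB


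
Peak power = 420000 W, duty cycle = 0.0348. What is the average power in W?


P_avg = 420000 * 0.0348 = 14616.0 W

14616.0 W


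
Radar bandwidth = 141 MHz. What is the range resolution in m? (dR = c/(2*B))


dR = 3e8 / (2 * 141000000.0) = 1.06 m

1.06 m


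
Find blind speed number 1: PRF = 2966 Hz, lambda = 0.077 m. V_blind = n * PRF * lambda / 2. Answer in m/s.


V_blind = 1 * 2966 * 0.077 / 2 = 114.2 m/s

114.2 m/s


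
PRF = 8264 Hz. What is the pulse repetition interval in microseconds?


PRI = 1/8264 = 0.0001210068 s = 121.0 us

121.0 us


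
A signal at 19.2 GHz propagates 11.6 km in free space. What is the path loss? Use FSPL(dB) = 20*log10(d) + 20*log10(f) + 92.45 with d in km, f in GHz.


20*log10(11.6) = 21.29
20*log10(19.2) = 25.67
FSPL = 139.4 dB

139.4 dB


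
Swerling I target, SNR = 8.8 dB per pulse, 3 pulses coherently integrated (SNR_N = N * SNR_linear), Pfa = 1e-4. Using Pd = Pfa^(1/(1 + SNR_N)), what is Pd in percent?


SNR_lin = 10^(8.8/10) = 7.58578
SNR_N = 3 * 7.58578 = 22.75734
1/(1 + SNR_N) = 1/23.75734 = 0.0420923
Pd = (1e-4)^0.0420923 = 0.67863
Pd = 67.9%

67.9%


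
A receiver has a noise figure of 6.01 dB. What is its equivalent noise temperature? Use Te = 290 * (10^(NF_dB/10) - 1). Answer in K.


NF_lin = 10^(6.01/10) = 3.990249
Te = 290 * (3.990249 - 1) = 867.2 K

867.2 K


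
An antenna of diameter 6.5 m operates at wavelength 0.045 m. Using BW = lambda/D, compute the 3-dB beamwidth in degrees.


BW_rad = 0.045 / 6.5 = 0.006923
BW_deg = 0.4 degrees

0.4 degrees


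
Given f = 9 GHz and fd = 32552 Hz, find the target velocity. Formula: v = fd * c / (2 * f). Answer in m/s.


v = 32552 * 3e8 / (2 * 9000000000.0) = 542.5 m/s

542.5 m/s


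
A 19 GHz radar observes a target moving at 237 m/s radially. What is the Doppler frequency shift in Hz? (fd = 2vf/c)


fd = 2 * 237 * 19000000000.0 / 3e8 = 30020.0 Hz

30020.0 Hz


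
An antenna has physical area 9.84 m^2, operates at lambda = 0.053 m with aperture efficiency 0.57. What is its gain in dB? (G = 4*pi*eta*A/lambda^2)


G_linear = 4*pi*0.57*9.84/0.053^2 = 25091.58
G_dB = 10*log10(25091.58) = 44.0 dB

44.0 dB


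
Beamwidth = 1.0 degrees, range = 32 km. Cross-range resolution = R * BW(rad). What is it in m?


BW_rad = 0.017453293
CR = 32000 * 0.017453293 = 558.5 m

558.5 m


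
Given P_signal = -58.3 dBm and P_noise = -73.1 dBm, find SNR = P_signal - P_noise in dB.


SNR = -58.3 - (-73.1) = 14.8 dB

14.8 dB


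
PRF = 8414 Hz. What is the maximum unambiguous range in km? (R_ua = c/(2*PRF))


R_ua = 3e8 / (2 * 8414) = 17827.4 m = 17.8 km

17.8 km


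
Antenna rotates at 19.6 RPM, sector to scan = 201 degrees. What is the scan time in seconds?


t = 201 / (19.6 * 360) * 60 = 1.71 s

1.71 s


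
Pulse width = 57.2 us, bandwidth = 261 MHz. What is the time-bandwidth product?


TBP = 57.2 * 261 = 14929.2

14929.2


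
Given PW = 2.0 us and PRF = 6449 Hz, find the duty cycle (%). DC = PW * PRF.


DC = 2.0e-6 * 6449 * 100 = 1.29%

1.29%


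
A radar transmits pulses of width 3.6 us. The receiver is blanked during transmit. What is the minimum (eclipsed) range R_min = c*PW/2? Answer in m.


R_min = 3e8 * 3.6e-6 / 2 = 540.0 m

540.0 m


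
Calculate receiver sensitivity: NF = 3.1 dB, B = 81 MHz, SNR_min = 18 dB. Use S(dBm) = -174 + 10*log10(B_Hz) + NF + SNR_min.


10*log10(81000000.0) = 79.08
S = -174 + 79.08 + 3.1 + 18 = -73.8 dBm

-73.8 dBm


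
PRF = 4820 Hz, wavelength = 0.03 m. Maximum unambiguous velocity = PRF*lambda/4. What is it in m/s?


V_ua = 4820 * 0.03 / 4 = 36.2 m/s

36.2 m/s


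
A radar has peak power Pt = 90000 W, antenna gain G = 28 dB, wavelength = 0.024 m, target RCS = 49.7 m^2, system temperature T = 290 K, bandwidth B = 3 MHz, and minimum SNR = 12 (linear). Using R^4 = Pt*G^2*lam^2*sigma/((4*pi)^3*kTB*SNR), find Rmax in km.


G_lin = 10^(28/10) = 630.957344
R^4 = 90000 * 630.957344^2 * 0.024^2 * 49.7 / ((4*pi)^3 * 1.38e-23 * 290 * 3000000.0 * 12)
R^4 = 3.58767e18 m^4
R_max = (3.58767e18)^(1/4) = 43521.4 m = 43.5 km

43.5 km


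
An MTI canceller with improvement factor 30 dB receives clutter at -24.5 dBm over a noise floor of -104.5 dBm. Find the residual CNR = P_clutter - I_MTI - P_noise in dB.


CNR = -24.5 - 30 - (-104.5) = 50.0 dB

50.0 dB


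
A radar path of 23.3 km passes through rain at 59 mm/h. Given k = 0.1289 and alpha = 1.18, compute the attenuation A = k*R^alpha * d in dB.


gamma = 0.1289 * 59^1.18 = 15.843761 dB/km
A = 15.843761 * 23.3 = 369.16 dB

369.16 dB


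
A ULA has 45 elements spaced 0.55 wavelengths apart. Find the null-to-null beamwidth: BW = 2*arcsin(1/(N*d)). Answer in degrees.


1/(N*d) = 1/(45*0.55) = 0.040404
BW = 2*arcsin(0.040404) = 4.6 degrees

4.6 degrees


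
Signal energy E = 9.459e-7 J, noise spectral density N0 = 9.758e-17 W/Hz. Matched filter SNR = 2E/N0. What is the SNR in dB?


SNR_lin = 2 * 9.459e-7 / 9.758e-17 = 1.939e10
SNR_dB = 10*log10(1.939e10) = 102.9 dB

102.9 dB


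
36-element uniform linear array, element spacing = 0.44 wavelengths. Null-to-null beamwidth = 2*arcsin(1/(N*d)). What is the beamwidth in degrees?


1/(N*d) = 1/(36*0.44) = 0.063131
BW = 2*arcsin(0.063131) = 7.2 degrees

7.2 degrees


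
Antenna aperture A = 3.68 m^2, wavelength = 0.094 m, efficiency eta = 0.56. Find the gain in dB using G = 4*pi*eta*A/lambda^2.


G_linear = 4*pi*0.56*3.68/0.094^2 = 2930.83
G_dB = 10*log10(2930.83) = 34.7 dB

34.7 dB


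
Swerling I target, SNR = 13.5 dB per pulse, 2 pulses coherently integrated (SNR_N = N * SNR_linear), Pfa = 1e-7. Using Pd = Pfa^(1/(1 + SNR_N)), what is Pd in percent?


SNR_lin = 10^(13.5/10) = 22.38721
SNR_N = 2 * 22.38721 = 44.77442
1/(1 + SNR_N) = 1/45.77442 = 0.0218463
Pd = (1e-7)^0.0218463 = 0.7032
Pd = 70.3%

70.3%


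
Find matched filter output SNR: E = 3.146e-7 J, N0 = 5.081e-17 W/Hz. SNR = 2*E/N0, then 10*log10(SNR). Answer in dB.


SNR_lin = 2 * 3.146e-7 / 5.081e-17 = 1.238e10
SNR_dB = 10*log10(1.238e10) = 100.9 dB

100.9 dB


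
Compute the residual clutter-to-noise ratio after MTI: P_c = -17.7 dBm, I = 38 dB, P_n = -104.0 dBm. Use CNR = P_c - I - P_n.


CNR = -17.7 - 38 - (-104.0) = 48.3 dB

48.3 dB


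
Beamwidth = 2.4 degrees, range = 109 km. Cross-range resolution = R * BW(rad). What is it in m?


BW_rad = 0.041887902
CR = 109000 * 0.041887902 = 4565.8 m

4565.8 m


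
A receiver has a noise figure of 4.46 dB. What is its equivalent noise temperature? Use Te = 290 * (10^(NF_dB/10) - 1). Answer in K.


NF_lin = 10^(4.46/10) = 2.792544
Te = 290 * (2.792544 - 1) = 519.8 K

519.8 K


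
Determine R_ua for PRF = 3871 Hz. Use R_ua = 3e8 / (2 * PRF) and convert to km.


R_ua = 3e8 / (2 * 3871) = 38749.7 m = 38.7 km

38.7 km


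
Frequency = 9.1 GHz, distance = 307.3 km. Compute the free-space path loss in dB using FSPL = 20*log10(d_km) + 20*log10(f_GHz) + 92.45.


20*log10(307.3) = 49.75
20*log10(9.1) = 19.18
FSPL = 161.4 dB

161.4 dB


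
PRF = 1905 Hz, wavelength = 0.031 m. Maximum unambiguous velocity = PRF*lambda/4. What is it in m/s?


V_ua = 1905 * 0.031 / 4 = 14.8 m/s

14.8 m/s


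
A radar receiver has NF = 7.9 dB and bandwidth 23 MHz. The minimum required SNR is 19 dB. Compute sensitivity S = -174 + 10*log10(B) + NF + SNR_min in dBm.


10*log10(23000000.0) = 73.62
S = -174 + 73.62 + 7.9 + 19 = -73.5 dBm

-73.5 dBm


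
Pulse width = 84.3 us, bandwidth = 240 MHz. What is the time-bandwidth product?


TBP = 84.3 * 240 = 20232.0

20232.0


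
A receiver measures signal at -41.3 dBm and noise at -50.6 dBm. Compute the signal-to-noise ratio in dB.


SNR = -41.3 - (-50.6) = 9.3 dB

9.3 dB


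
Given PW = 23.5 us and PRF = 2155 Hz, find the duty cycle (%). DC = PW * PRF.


DC = 23.5e-6 * 2155 * 100 = 5.06%

5.06%


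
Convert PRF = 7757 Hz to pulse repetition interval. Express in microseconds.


PRI = 1/7757 = 0.0001289158 s = 128.9 us

128.9 us


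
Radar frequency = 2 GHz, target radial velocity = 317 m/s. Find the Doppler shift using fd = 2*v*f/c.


fd = 2 * 317 * 2000000000.0 / 3e8 = 4226.7 Hz

4226.7 Hz


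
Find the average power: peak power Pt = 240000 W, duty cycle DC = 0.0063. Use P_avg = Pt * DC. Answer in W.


P_avg = 240000 * 0.0063 = 1512.0 W

1512.0 W


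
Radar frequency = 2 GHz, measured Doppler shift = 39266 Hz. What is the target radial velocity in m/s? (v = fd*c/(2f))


v = 39266 * 3e8 / (2 * 2000000000.0) = 2945.0 m/s

2945.0 m/s


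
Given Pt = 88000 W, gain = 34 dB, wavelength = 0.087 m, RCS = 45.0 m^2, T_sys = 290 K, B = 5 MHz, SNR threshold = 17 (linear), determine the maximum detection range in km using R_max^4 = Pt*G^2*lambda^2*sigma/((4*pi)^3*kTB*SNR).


G_lin = 10^(34/10) = 2511.886432
R^4 = 88000 * 2511.886432^2 * 0.087^2 * 45.0 / ((4*pi)^3 * 1.38e-23 * 290 * 5000000.0 * 17)
R^4 = 2.80161e20 m^4
R_max = (2.80161e20)^(1/4) = 129375.5 m = 129.4 km

129.4 km


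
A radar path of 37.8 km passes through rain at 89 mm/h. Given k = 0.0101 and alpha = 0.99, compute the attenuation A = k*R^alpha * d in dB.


gamma = 0.0101 * 89^0.99 = 0.859444 dB/km
A = 0.859444 * 37.8 = 32.49 dB

32.49 dB


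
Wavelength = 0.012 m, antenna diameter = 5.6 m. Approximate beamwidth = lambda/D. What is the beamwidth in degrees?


BW_rad = 0.012 / 5.6 = 0.002143
BW_deg = 0.12 degrees

0.12 degrees


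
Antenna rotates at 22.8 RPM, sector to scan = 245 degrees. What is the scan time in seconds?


t = 245 / (22.8 * 360) * 60 = 1.79 s

1.79 s


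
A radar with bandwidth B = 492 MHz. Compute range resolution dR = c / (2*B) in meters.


dR = 3e8 / (2 * 492000000.0) = 0.3 m

0.3 m


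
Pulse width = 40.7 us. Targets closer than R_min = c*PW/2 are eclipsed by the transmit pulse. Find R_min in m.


R_min = 3e8 * 40.7e-6 / 2 = 6105.0 m

6105.0 m


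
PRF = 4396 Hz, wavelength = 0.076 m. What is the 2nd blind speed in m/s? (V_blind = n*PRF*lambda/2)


V_blind = 2 * 4396 * 0.076 / 2 = 334.1 m/s

334.1 m/s


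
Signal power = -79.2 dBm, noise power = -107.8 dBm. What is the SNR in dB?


SNR = -79.2 - (-107.8) = 28.6 dB

28.6 dB


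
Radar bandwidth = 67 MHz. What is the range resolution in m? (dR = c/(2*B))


dR = 3e8 / (2 * 67000000.0) = 2.24 m

2.24 m


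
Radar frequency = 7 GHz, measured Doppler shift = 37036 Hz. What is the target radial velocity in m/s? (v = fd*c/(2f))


v = 37036 * 3e8 / (2 * 7000000000.0) = 793.6 m/s

793.6 m/s


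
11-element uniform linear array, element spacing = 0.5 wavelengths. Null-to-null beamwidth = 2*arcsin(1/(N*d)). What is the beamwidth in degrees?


1/(N*d) = 1/(11*0.5) = 0.181818
BW = 2*arcsin(0.181818) = 21.0 degrees

21.0 degrees


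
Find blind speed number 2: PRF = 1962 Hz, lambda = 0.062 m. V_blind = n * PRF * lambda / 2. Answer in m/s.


V_blind = 2 * 1962 * 0.062 / 2 = 121.6 m/s

121.6 m/s


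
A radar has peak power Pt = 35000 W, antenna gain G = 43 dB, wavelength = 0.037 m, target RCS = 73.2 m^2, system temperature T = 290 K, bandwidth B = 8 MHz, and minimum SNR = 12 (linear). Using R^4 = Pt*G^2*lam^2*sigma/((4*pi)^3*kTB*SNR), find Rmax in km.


G_lin = 10^(43/10) = 19952.62315
R^4 = 35000 * 19952.62315^2 * 0.037^2 * 73.2 / ((4*pi)^3 * 1.38e-23 * 290 * 8000000.0 * 12)
R^4 = 1.83149e21 m^4
R_max = (1.83149e21)^(1/4) = 206871.7 m = 206.9 km

206.9 km


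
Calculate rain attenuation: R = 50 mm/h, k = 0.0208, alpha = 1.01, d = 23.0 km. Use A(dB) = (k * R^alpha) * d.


gamma = 0.0208 * 50^1.01 = 1.081491 dB/km
A = 1.081491 * 23.0 = 24.87 dB

24.87 dB


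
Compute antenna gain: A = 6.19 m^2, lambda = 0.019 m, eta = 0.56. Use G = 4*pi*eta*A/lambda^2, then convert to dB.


G_linear = 4*pi*0.56*6.19/0.019^2 = 120665.01
G_dB = 10*log10(120665.01) = 50.8 dB

50.8 dB


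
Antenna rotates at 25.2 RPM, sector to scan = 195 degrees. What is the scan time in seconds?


t = 195 / (25.2 * 360) * 60 = 1.29 s

1.29 s


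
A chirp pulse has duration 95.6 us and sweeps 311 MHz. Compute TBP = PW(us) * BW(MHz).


TBP = 95.6 * 311 = 29731.6

29731.6


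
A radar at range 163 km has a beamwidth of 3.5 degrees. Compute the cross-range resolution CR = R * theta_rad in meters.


BW_rad = 0.061086524
CR = 163000 * 0.061086524 = 9957.1 m

9957.1 m


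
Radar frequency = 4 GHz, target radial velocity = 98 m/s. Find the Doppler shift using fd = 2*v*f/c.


fd = 2 * 98 * 4000000000.0 / 3e8 = 2613.3 Hz

2613.3 Hz


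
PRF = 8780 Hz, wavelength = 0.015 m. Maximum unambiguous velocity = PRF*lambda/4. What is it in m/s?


V_ua = 8780 * 0.015 / 4 = 32.9 m/s

32.9 m/s


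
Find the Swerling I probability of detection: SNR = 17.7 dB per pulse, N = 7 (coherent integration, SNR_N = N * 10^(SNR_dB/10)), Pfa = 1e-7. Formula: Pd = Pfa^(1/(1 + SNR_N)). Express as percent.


SNR_lin = 10^(17.7/10) = 58.88437
SNR_N = 7 * 58.88437 = 412.19059
1/(1 + SNR_N) = 1/413.19059 = 0.0024202
Pd = (1e-7)^0.0024202 = 0.96174
Pd = 96.2%

96.2%


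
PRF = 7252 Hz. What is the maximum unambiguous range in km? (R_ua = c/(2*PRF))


R_ua = 3e8 / (2 * 7252) = 20683.9 m = 20.7 km

20.7 km


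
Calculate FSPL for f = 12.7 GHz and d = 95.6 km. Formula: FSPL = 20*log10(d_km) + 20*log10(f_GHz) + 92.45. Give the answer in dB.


20*log10(95.6) = 39.61
20*log10(12.7) = 22.08
FSPL = 154.1 dB

154.1 dB


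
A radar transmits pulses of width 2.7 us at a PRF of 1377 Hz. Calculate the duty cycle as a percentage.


DC = 2.7e-6 * 1377 * 100 = 0.37%

0.37%


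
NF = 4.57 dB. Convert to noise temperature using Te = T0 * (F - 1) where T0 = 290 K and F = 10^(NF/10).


NF_lin = 10^(4.57/10) = 2.864178
Te = 290 * (2.864178 - 1) = 540.6 K

540.6 K


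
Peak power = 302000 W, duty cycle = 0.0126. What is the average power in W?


P_avg = 302000 * 0.0126 = 3805.2 W

3805.2 W


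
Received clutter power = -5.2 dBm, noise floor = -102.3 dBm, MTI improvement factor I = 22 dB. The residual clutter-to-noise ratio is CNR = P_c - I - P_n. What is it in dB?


CNR = -5.2 - 22 - (-102.3) = 75.1 dB

75.1 dB


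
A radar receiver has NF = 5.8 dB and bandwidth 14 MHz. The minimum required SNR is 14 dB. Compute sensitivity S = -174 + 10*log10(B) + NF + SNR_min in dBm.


10*log10(14000000.0) = 71.46
S = -174 + 71.46 + 5.8 + 14 = -82.7 dBm

-82.7 dBm


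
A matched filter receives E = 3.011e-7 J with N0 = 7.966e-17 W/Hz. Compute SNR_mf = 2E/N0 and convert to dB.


SNR_lin = 2 * 3.011e-7 / 7.966e-17 = 7.56e9
SNR_dB = 10*log10(7.56e9) = 98.8 dB

98.8 dB


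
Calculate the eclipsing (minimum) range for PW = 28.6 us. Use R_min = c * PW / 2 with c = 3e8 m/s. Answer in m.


R_min = 3e8 * 28.6e-6 / 2 = 4290.0 m

4290.0 m


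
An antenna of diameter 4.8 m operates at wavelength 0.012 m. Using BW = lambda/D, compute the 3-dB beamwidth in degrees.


BW_rad = 0.012 / 4.8 = 0.0025
BW_deg = 0.14 degrees

0.14 degrees


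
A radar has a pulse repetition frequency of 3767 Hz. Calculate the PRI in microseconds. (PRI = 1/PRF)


PRI = 1/3767 = 0.0002654632 s = 265.5 us

265.5 us


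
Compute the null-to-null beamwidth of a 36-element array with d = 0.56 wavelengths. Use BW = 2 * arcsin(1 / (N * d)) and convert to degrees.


1/(N*d) = 1/(36*0.56) = 0.049603
BW = 2*arcsin(0.049603) = 5.7 degrees

5.7 degrees


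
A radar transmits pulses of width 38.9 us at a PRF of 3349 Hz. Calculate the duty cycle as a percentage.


DC = 38.9e-6 * 3349 * 100 = 13.03%

13.03%


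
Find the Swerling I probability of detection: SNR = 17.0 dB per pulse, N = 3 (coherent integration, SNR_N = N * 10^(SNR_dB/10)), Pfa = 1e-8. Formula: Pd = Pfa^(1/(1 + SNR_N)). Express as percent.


SNR_lin = 10^(17.0/10) = 50.11872
SNR_N = 3 * 50.11872 = 150.35616
1/(1 + SNR_N) = 1/151.35616 = 0.0066069
Pd = (1e-8)^0.0066069 = 0.88541
Pd = 88.5%

88.5%
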